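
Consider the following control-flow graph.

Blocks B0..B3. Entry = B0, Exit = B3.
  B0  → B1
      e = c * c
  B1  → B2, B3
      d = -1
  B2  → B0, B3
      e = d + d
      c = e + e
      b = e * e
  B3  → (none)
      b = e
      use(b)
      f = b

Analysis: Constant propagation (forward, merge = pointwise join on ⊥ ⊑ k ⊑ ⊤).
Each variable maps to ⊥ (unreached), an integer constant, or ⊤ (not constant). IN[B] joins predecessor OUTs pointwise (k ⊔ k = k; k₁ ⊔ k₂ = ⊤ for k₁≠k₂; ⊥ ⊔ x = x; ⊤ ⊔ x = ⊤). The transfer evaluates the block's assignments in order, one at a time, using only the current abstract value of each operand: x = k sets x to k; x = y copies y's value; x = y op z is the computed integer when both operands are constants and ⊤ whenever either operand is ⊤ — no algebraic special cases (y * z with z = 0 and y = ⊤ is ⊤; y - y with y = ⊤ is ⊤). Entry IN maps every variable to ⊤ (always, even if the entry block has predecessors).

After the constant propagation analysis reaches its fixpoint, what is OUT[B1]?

Fixpoint table:
  B0: | IN=(all ⊤) | OUT=(all ⊤)
  B1: | IN=(all ⊤) | OUT={d:-1; rest ⊤}
  B2: | IN={d:-1; rest ⊤} | OUT={b:4, c:-4, d:-1, e:-2; rest ⊤}
  B3: | IN={d:-1; rest ⊤} | OUT={d:-1; rest ⊤}

Merge at B1: IN[B1] = OUT[B0] = {a: ⊤, b: ⊤, c: ⊤, d: ⊤, e: ⊤, f: ⊤}
Applying B1's transfer function to that IN value gives OUT[B1] (row B1 above).

Answer: {a: ⊤, b: ⊤, c: ⊤, d: -1, e: ⊤, f: ⊤}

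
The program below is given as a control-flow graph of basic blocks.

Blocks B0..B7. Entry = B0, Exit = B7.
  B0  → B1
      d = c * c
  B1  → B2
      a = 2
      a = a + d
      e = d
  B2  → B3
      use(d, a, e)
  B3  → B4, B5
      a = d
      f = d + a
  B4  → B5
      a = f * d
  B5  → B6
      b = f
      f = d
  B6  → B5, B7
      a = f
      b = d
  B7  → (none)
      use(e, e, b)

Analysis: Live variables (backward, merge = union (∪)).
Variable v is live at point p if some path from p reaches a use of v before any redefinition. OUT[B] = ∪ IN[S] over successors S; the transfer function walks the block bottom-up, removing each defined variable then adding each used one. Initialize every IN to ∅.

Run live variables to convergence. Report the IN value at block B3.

Fixpoint table:
  B0:  IN={c}  OUT={d}
  B1:  IN={d}  OUT={a, d, e}
  B2:  IN={a, d, e}  OUT={d, e}
  B3:  IN={d, e}  OUT={d, e, f}
  B4:  IN={d, e, f}  OUT={d, e, f}
  B5:  IN={d, e, f}  OUT={d, e, f}
  B6:  IN={d, e, f}  OUT={b, d, e, f}
  B7:  IN={b, e}  OUT={}

Merge at B3: OUT[B3] = IN[B4] ⊔ IN[B5] = {d, e, f}
Applying B3's transfer function to that OUT value gives IN[B3] (row B3 above).

Answer: {d, e}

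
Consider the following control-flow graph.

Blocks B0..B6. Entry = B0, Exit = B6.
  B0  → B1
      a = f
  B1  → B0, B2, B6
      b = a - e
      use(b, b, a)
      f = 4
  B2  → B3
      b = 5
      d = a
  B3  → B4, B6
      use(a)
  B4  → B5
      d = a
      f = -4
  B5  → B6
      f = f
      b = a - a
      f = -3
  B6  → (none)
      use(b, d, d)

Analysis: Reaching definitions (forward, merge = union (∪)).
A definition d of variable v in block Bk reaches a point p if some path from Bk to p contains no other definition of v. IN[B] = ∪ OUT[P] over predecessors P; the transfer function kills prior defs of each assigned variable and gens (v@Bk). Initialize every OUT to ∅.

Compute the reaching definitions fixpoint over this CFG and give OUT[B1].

Per-block solution:
  B0: | IN={a@B0, b@B1, f@B1} | OUT={a@B0, b@B1, f@B1}
  B1: | IN={a@B0, b@B1, f@B1} | OUT={a@B0, b@B1, f@B1}
  B2: | IN={a@B0, b@B1, f@B1} | OUT={a@B0, b@B2, d@B2, f@B1}
  B3: | IN={a@B0, b@B2, d@B2, f@B1} | OUT={a@B0, b@B2, d@B2, f@B1}
  B4: | IN={a@B0, b@B2, d@B2, f@B1} | OUT={a@B0, b@B2, d@B4, f@B4}
  B5: | IN={a@B0, b@B2, d@B4, f@B4} | OUT={a@B0, b@B5, d@B4, f@B5}
  B6: | IN={a@B0, b@B1, b@B2, b@B5, d@B2, d@B4, f@B1, f@B5} | OUT={a@B0, b@B1, b@B2, b@B5, d@B2, d@B4, f@B1, f@B5}

Merge at B1: IN[B1] = OUT[B0] = {a@B0, b@B1, f@B1}
Applying B1's transfer function to that IN value gives OUT[B1] (row B1 above).

Answer: {a@B0, b@B1, f@B1}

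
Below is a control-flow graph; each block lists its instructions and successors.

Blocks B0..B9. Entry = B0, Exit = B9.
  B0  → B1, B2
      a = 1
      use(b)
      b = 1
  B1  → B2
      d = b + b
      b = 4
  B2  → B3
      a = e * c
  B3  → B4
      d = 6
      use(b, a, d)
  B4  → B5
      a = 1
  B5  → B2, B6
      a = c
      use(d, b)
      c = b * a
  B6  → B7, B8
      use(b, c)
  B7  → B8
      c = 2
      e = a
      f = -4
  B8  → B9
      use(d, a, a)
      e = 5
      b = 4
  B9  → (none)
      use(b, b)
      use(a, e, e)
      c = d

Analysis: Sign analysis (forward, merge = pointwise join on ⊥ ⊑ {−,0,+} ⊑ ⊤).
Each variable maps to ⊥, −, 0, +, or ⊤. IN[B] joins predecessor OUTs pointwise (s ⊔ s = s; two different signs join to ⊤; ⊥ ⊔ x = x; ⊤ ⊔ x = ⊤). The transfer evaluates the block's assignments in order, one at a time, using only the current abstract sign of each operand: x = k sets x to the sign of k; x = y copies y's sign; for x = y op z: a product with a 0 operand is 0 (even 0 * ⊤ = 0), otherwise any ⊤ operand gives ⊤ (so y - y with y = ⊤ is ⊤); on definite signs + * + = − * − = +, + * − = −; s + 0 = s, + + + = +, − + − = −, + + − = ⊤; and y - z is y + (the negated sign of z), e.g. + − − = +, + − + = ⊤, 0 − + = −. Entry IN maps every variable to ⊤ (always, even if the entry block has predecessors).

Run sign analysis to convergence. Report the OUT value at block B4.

Fixpoint table:
  B0:   IN=(all ⊤)   OUT={a:+, b:+; rest ⊤}
  B1:   IN={a:+, b:+; rest ⊤}   OUT={a:+, b:+, d:+; rest ⊤}
  B2:   IN={b:+; rest ⊤}   OUT={b:+; rest ⊤}
  B3:   IN={b:+; rest ⊤}   OUT={b:+, d:+; rest ⊤}
  B4:   IN={b:+, d:+; rest ⊤}   OUT={a:+, b:+, d:+; rest ⊤}
  B5:   IN={a:+, b:+, d:+; rest ⊤}   OUT={b:+, d:+; rest ⊤}
  B6:   IN={b:+, d:+; rest ⊤}   OUT={b:+, d:+; rest ⊤}
  B7:   IN={b:+, d:+; rest ⊤}   OUT={b:+, c:+, d:+, f:-; rest ⊤}
  B8:   IN={b:+, d:+; rest ⊤}   OUT={b:+, d:+, e:+; rest ⊤}
  B9:   IN={b:+, d:+, e:+; rest ⊤}   OUT={b:+, c:+, d:+, e:+; rest ⊤}

Merge at B4: IN[B4] = OUT[B3] = {a: ⊤, b: +, c: ⊤, d: +, e: ⊤, f: ⊤}
Applying B4's transfer function to that IN value gives OUT[B4] (row B4 above).

Answer: {a: +, b: +, c: ⊤, d: +, e: ⊤, f: ⊤}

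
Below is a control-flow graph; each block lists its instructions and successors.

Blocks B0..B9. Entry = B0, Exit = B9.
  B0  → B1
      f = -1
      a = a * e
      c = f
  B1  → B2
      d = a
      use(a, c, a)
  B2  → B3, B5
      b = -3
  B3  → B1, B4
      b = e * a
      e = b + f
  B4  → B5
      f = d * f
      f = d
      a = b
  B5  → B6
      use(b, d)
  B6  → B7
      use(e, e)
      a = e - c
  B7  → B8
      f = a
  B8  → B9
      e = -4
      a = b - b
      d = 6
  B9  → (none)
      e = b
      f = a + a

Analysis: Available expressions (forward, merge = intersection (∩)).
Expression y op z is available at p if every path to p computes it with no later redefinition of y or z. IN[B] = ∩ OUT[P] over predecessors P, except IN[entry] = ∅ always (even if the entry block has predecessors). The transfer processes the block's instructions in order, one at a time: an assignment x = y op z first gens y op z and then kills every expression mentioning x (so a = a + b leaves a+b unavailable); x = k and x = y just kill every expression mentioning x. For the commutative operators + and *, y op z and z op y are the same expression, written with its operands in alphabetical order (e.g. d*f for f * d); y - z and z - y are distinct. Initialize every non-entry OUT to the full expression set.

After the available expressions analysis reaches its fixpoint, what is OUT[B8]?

Fixpoint table:
  B0:  IN={}  OUT={}
  B1:  IN={}  OUT={}
  B2:  IN={}  OUT={}
  B3:  IN={}  OUT={b+f}
  B4:  IN={b+f}  OUT={}
  B5:  IN={}  OUT={}
  B6:  IN={}  OUT={e-c}
  B7:  IN={e-c}  OUT={e-c}
  B8:  IN={e-c}  OUT={b-b}
  B9:  IN={b-b}  OUT={a+a, b-b}

Merge at B8: IN[B8] = OUT[B7] = {e-c}
Applying B8's transfer function to that IN value gives OUT[B8] (row B8 above).

Answer: {b-b}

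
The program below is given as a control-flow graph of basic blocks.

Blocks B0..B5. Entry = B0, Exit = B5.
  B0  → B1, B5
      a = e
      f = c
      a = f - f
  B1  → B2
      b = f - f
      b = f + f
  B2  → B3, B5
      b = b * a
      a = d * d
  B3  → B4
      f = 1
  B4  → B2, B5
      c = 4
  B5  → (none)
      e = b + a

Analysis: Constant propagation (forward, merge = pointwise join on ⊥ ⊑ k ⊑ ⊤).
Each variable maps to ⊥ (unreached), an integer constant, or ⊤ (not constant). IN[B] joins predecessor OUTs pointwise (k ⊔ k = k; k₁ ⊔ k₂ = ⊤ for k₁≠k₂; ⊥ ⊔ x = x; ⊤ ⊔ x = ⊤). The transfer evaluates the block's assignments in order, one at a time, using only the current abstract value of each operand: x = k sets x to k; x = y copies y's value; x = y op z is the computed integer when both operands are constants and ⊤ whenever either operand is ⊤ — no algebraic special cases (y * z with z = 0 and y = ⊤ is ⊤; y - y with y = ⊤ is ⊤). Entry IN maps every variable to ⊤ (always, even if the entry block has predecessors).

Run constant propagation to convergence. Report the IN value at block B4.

Converged values:
  B0:  IN=(all ⊤)  OUT=(all ⊤)
  B1:  IN=(all ⊤)  OUT=(all ⊤)
  B2:  IN=(all ⊤)  OUT=(all ⊤)
  B3:  IN=(all ⊤)  OUT={f:1; rest ⊤}
  B4:  IN={f:1; rest ⊤}  OUT={c:4, f:1; rest ⊤}
  B5:  IN=(all ⊤)  OUT=(all ⊤)

Merge at B4: IN[B4] = OUT[B3] = {a: ⊤, b: ⊤, c: ⊤, d: ⊤, e: ⊤, f: 1}

Answer: {a: ⊤, b: ⊤, c: ⊤, d: ⊤, e: ⊤, f: 1}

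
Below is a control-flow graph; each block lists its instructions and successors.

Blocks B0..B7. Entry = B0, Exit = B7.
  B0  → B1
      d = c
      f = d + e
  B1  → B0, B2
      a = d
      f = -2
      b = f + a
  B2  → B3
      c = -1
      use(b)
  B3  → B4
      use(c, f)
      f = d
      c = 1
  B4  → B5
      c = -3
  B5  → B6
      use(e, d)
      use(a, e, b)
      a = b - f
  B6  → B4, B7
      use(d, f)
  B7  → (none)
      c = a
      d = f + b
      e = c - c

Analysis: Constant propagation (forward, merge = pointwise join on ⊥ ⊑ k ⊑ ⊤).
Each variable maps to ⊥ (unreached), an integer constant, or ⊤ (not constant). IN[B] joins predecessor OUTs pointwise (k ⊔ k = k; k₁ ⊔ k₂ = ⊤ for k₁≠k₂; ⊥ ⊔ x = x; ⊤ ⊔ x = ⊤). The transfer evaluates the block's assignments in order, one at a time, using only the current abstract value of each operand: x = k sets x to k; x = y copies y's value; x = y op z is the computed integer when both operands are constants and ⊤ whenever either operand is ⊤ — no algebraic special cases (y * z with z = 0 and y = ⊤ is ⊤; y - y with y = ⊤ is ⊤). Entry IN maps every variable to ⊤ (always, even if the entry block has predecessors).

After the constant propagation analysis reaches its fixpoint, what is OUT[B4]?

Answer: {a: ⊤, b: ⊤, c: -3, d: ⊤, e: ⊤, f: ⊤}

Derivation:
Converged values:
  B0:  IN=(all ⊤)  OUT=(all ⊤)
  B1:  IN=(all ⊤)  OUT={f:-2; rest ⊤}
  B2:  IN={f:-2; rest ⊤}  OUT={c:-1, f:-2; rest ⊤}
  B3:  IN={c:-1, f:-2; rest ⊤}  OUT={c:1; rest ⊤}
  B4:  IN=(all ⊤)  OUT={c:-3; rest ⊤}
  B5:  IN={c:-3; rest ⊤}  OUT={c:-3; rest ⊤}
  B6:  IN={c:-3; rest ⊤}  OUT={c:-3; rest ⊤}
  B7:  IN={c:-3; rest ⊤}  OUT=(all ⊤)

Merge at B4: IN[B4] = OUT[B3] ⊔ OUT[B6] = {a: ⊤, b: ⊤, c: ⊤, d: ⊤, e: ⊤, f: ⊤}
Applying B4's transfer function to that IN value gives OUT[B4] (row B4 above).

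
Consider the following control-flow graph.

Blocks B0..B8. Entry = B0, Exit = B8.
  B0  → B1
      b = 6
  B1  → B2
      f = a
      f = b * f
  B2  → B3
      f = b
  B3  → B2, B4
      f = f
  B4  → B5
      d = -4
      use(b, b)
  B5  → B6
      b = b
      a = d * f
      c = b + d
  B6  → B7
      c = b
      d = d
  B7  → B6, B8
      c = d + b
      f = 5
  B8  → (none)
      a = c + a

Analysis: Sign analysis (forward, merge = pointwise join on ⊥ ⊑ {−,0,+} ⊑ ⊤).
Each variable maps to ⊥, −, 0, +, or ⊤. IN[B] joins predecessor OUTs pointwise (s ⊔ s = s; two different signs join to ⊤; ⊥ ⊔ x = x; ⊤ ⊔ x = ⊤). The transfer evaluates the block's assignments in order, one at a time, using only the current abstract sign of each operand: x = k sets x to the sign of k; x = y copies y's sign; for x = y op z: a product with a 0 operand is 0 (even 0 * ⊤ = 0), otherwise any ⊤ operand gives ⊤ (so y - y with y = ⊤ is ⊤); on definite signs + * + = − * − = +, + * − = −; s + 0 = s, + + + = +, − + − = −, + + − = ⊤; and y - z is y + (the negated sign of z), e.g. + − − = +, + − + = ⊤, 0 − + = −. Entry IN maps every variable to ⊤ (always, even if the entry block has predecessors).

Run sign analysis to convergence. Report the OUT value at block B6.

Per-block solution:
  B0:  IN=(all ⊤)  OUT={b:+; rest ⊤}
  B1:  IN={b:+; rest ⊤}  OUT={b:+; rest ⊤}
  B2:  IN={b:+; rest ⊤}  OUT={b:+, f:+; rest ⊤}
  B3:  IN={b:+, f:+; rest ⊤}  OUT={b:+, f:+; rest ⊤}
  B4:  IN={b:+, f:+; rest ⊤}  OUT={b:+, d:-, f:+; rest ⊤}
  B5:  IN={b:+, d:-, f:+; rest ⊤}  OUT={a:-, b:+, d:-, f:+; rest ⊤}
  B6:  IN={a:-, b:+, d:-, f:+; rest ⊤}  OUT={a:-, b:+, c:+, d:-, f:+; rest ⊤}
  B7:  IN={a:-, b:+, c:+, d:-, f:+; rest ⊤}  OUT={a:-, b:+, d:-, f:+; rest ⊤}
  B8:  IN={a:-, b:+, d:-, f:+; rest ⊤}  OUT={b:+, d:-, f:+; rest ⊤}

Merge at B6: IN[B6] = OUT[B5] ⊔ OUT[B7] = {a: -, b: +, c: ⊤, d: -, e: ⊤, f: +}
Applying B6's transfer function to that IN value gives OUT[B6] (row B6 above).

Answer: {a: -, b: +, c: +, d: -, e: ⊤, f: +}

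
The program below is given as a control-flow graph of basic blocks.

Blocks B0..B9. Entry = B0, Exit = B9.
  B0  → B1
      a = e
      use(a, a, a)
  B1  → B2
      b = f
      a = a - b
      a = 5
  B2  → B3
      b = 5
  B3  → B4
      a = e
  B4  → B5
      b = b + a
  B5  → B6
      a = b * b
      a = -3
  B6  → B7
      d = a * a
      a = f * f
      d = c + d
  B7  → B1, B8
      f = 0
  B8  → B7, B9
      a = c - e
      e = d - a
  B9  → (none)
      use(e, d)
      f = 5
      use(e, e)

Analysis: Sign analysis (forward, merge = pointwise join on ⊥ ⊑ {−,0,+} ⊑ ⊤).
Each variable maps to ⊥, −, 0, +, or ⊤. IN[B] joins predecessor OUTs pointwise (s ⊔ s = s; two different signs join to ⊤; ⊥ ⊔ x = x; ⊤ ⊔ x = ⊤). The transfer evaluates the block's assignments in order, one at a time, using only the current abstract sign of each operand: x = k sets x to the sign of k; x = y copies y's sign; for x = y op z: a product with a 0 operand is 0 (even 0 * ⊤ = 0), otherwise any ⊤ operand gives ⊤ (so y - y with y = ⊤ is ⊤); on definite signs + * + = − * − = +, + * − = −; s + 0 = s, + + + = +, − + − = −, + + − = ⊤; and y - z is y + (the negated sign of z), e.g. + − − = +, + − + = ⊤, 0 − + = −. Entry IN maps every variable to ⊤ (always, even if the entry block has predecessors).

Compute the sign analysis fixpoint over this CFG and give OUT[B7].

Answer: {a: ⊤, b: ⊤, c: ⊤, d: ⊤, e: ⊤, f: 0}

Trace:
Fixpoint table:
  B0:  IN=(all ⊤)  OUT=(all ⊤)
  B1:  IN=(all ⊤)  OUT={a:+; rest ⊤}
  B2:  IN={a:+; rest ⊤}  OUT={a:+, b:+; rest ⊤}
  B3:  IN={a:+, b:+; rest ⊤}  OUT={b:+; rest ⊤}
  B4:  IN={b:+; rest ⊤}  OUT=(all ⊤)
  B5:  IN=(all ⊤)  OUT={a:-; rest ⊤}
  B6:  IN={a:-; rest ⊤}  OUT=(all ⊤)
  B7:  IN=(all ⊤)  OUT={f:0; rest ⊤}
  B8:  IN={f:0; rest ⊤}  OUT={f:0; rest ⊤}
  B9:  IN={f:0; rest ⊤}  OUT={f:+; rest ⊤}

Merge at B7: IN[B7] = OUT[B6] ⊔ OUT[B8] = {a: ⊤, b: ⊤, c: ⊤, d: ⊤, e: ⊤, f: ⊤}
Applying B7's transfer function to that IN value gives OUT[B7] (row B7 above).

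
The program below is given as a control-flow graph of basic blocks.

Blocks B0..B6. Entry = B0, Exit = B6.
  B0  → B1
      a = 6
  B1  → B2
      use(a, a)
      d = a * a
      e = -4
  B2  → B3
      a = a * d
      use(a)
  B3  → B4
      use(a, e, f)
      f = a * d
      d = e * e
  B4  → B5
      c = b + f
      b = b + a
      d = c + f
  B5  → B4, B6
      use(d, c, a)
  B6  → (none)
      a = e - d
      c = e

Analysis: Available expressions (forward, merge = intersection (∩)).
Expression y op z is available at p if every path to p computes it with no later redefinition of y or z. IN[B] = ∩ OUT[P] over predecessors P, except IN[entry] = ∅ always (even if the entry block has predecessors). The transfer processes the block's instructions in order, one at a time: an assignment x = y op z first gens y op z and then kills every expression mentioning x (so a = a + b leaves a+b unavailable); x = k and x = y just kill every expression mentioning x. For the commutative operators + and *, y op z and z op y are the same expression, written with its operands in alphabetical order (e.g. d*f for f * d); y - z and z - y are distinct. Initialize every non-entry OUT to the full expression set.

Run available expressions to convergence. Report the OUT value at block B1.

Per-block solution:
  B0:  IN={}  OUT={}
  B1:  IN={}  OUT={a*a}
  B2:  IN={a*a}  OUT={}
  B3:  IN={}  OUT={e*e}
  B4:  IN={e*e}  OUT={c+f, e*e}
  B5:  IN={c+f, e*e}  OUT={c+f, e*e}
  B6:  IN={c+f, e*e}  OUT={e*e, e-d}

Merge at B1: IN[B1] = OUT[B0] = {}
Applying B1's transfer function to that IN value gives OUT[B1] (row B1 above).

Answer: {a*a}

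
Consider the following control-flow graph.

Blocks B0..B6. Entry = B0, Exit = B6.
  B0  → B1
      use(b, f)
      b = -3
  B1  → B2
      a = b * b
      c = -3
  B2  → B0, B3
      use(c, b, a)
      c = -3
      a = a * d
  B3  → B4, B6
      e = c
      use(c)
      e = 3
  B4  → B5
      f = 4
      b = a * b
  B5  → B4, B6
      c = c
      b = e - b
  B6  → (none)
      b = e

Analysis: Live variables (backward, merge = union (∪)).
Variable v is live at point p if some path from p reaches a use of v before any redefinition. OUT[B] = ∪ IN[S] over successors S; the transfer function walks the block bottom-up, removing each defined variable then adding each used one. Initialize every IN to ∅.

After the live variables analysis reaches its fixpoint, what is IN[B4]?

Converged values:
  B0: | IN={b, d, f} | OUT={b, d, f}
  B1: | IN={b, d, f} | OUT={a, b, c, d, f}
  B2: | IN={a, b, c, d, f} | OUT={a, b, c, d, f}
  B3: | IN={a, b, c} | OUT={a, b, c, e}
  B4: | IN={a, b, c, e} | OUT={a, b, c, e}
  B5: | IN={a, b, c, e} | OUT={a, b, c, e}
  B6: | IN={e} | OUT={}

Merge at B4: OUT[B4] = IN[B5] = {a, b, c, e}
Applying B4's transfer function to that OUT value gives IN[B4] (row B4 above).

Answer: {a, b, c, e}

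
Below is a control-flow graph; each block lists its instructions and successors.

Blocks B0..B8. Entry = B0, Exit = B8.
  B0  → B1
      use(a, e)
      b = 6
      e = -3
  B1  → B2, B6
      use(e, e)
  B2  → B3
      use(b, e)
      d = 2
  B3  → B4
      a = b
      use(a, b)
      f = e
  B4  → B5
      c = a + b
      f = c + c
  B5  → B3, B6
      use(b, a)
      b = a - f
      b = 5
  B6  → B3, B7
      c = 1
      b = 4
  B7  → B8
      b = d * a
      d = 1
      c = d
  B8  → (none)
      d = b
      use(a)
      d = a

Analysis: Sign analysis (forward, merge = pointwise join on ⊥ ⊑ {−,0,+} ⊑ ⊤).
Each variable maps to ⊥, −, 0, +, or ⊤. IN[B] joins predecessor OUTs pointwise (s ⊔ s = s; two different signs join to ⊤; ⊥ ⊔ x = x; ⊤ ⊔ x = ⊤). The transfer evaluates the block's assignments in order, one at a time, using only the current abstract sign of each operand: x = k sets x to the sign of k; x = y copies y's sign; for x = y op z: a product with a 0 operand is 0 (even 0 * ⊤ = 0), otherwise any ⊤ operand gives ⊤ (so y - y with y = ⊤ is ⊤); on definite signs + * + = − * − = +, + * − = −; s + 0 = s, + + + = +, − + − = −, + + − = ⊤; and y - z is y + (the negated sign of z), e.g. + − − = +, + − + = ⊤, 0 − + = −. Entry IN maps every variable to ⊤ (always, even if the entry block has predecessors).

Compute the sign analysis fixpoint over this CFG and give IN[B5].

Answer: {a: +, b: +, c: +, d: ⊤, e: -, f: +}

Working:
Fixpoint table:
  B0:  IN=(all ⊤)  OUT={b:+, e:-; rest ⊤}
  B1:  IN={b:+, e:-; rest ⊤}  OUT={b:+, e:-; rest ⊤}
  B2:  IN={b:+, e:-; rest ⊤}  OUT={b:+, d:+, e:-; rest ⊤}
  B3:  IN={b:+, e:-; rest ⊤}  OUT={a:+, b:+, e:-, f:-; rest ⊤}
  B4:  IN={a:+, b:+, e:-, f:-; rest ⊤}  OUT={a:+, b:+, c:+, e:-, f:+; rest ⊤}
  B5:  IN={a:+, b:+, c:+, e:-, f:+; rest ⊤}  OUT={a:+, b:+, c:+, e:-, f:+; rest ⊤}
  B6:  IN={b:+, e:-; rest ⊤}  OUT={b:+, c:+, e:-; rest ⊤}
  B7:  IN={b:+, c:+, e:-; rest ⊤}  OUT={c:+, d:+, e:-; rest ⊤}
  B8:  IN={c:+, d:+, e:-; rest ⊤}  OUT={c:+, e:-; rest ⊤}

Merge at B5: IN[B5] = OUT[B4] = {a: +, b: +, c: +, d: ⊤, e: -, f: +}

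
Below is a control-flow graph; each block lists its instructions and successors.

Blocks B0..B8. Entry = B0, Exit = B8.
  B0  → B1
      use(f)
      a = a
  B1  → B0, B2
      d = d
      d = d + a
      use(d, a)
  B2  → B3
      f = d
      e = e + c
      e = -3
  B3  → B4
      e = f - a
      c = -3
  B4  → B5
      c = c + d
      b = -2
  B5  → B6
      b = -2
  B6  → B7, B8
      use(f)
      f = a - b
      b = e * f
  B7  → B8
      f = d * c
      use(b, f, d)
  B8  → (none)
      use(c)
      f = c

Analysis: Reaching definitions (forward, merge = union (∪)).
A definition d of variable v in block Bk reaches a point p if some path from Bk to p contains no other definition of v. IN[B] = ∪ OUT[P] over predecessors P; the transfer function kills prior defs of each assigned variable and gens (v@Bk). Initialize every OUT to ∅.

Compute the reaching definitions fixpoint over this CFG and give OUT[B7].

Fixpoint table:
  B0: | IN={a@B0, d@B1} | OUT={a@B0, d@B1}
  B1: | IN={a@B0, d@B1} | OUT={a@B0, d@B1}
  B2: | IN={a@B0, d@B1} | OUT={a@B0, d@B1, e@B2, f@B2}
  B3: | IN={a@B0, d@B1, e@B2, f@B2} | OUT={a@B0, c@B3, d@B1, e@B3, f@B2}
  B4: | IN={a@B0, c@B3, d@B1, e@B3, f@B2} | OUT={a@B0, b@B4, c@B4, d@B1, e@B3, f@B2}
  B5: | IN={a@B0, b@B4, c@B4, d@B1, e@B3, f@B2} | OUT={a@B0, b@B5, c@B4, d@B1, e@B3, f@B2}
  B6: | IN={a@B0, b@B5, c@B4, d@B1, e@B3, f@B2} | OUT={a@B0, b@B6, c@B4, d@B1, e@B3, f@B6}
  B7: | IN={a@B0, b@B6, c@B4, d@B1, e@B3, f@B6} | OUT={a@B0, b@B6, c@B4, d@B1, e@B3, f@B7}
  B8: | IN={a@B0, b@B6, c@B4, d@B1, e@B3, f@B6, f@B7} | OUT={a@B0, b@B6, c@B4, d@B1, e@B3, f@B8}

Merge at B7: IN[B7] = OUT[B6] = {a@B0, b@B6, c@B4, d@B1, e@B3, f@B6}
Applying B7's transfer function to that IN value gives OUT[B7] (row B7 above).

Answer: {a@B0, b@B6, c@B4, d@B1, e@B3, f@B7}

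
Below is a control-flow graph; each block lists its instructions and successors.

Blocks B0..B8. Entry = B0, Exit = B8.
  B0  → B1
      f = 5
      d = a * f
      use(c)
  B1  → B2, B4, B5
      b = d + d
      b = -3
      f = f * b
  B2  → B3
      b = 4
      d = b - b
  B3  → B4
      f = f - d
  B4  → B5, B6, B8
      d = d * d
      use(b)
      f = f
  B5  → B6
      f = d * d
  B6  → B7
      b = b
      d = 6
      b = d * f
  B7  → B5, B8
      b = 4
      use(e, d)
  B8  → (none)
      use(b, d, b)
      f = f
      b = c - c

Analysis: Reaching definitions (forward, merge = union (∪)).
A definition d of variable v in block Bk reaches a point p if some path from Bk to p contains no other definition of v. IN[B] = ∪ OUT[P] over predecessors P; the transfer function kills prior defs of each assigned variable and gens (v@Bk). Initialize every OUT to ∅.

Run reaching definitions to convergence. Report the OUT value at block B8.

Fixpoint table:
  B0:  IN={}  OUT={d@B0, f@B0}
  B1:  IN={d@B0, f@B0}  OUT={b@B1, d@B0, f@B1}
  B2:  IN={b@B1, d@B0, f@B1}  OUT={b@B2, d@B2, f@B1}
  B3:  IN={b@B2, d@B2, f@B1}  OUT={b@B2, d@B2, f@B3}
  B4:  IN={b@B1, b@B2, d@B0, d@B2, f@B1, f@B3}  OUT={b@B1, b@B2, d@B4, f@B4}
  B5:  IN={b@B1, b@B2, b@B7, d@B0, d@B4, d@B6, f@B1, f@B4, f@B5}  OUT={b@B1, b@B2, b@B7, d@B0, d@B4, d@B6, f@B5}
  B6:  IN={b@B1, b@B2, b@B7, d@B0, d@B4, d@B6, f@B4, f@B5}  OUT={b@B6, d@B6, f@B4, f@B5}
  B7:  IN={b@B6, d@B6, f@B4, f@B5}  OUT={b@B7, d@B6, f@B4, f@B5}
  B8:  IN={b@B1, b@B2, b@B7, d@B4, d@B6, f@B4, f@B5}  OUT={b@B8, d@B4, d@B6, f@B8}

Merge at B8: IN[B8] = OUT[B4] ⊔ OUT[B7] = {b@B1, b@B2, b@B7, d@B4, d@B6, f@B4, f@B5}
Applying B8's transfer function to that IN value gives OUT[B8] (row B8 above).

Answer: {b@B8, d@B4, d@B6, f@B8}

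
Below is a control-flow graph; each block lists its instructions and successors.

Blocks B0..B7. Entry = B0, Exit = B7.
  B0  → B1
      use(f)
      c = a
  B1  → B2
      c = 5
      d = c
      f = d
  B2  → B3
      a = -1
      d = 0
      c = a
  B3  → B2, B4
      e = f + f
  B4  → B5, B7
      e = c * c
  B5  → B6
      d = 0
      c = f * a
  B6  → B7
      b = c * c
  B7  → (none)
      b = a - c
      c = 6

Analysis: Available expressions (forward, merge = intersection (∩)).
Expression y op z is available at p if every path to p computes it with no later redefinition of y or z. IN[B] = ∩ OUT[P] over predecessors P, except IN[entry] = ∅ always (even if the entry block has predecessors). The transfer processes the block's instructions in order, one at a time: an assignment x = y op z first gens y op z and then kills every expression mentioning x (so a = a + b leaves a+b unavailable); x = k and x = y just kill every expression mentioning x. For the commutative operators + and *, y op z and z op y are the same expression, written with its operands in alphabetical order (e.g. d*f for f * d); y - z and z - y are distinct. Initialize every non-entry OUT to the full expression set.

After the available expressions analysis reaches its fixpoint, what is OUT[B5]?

Answer: {a*f, f+f}

Trace:
Per-block solution:
  B0:   IN={}   OUT={}
  B1:   IN={}   OUT={}
  B2:   IN={}   OUT={}
  B3:   IN={}   OUT={f+f}
  B4:   IN={f+f}   OUT={c*c, f+f}
  B5:   IN={c*c, f+f}   OUT={a*f, f+f}
  B6:   IN={a*f, f+f}   OUT={a*f, c*c, f+f}
  B7:   IN={c*c, f+f}   OUT={f+f}

Merge at B5: IN[B5] = OUT[B4] = {c*c, f+f}
Applying B5's transfer function to that IN value gives OUT[B5] (row B5 above).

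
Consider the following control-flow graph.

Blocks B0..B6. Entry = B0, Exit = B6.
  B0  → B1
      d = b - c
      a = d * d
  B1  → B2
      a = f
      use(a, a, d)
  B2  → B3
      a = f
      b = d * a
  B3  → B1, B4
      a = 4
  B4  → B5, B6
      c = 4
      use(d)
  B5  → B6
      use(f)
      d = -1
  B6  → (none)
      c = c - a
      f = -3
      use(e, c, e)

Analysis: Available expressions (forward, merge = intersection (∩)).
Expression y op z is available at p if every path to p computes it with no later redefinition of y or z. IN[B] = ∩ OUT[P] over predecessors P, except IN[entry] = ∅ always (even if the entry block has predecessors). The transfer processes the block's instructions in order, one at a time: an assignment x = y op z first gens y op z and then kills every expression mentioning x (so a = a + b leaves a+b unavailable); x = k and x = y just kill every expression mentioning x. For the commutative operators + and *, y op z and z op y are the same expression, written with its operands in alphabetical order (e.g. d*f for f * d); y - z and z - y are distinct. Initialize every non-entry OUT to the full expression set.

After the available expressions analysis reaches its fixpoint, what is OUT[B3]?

Fixpoint table:
  B0:   IN={}   OUT={b-c, d*d}
  B1:   IN={d*d}   OUT={d*d}
  B2:   IN={d*d}   OUT={a*d, d*d}
  B3:   IN={a*d, d*d}   OUT={d*d}
  B4:   IN={d*d}   OUT={d*d}
  B5:   IN={d*d}   OUT={}
  B6:   IN={}   OUT={}

Merge at B3: IN[B3] = OUT[B2] = {a*d, d*d}
Applying B3's transfer function to that IN value gives OUT[B3] (row B3 above).

Answer: {d*d}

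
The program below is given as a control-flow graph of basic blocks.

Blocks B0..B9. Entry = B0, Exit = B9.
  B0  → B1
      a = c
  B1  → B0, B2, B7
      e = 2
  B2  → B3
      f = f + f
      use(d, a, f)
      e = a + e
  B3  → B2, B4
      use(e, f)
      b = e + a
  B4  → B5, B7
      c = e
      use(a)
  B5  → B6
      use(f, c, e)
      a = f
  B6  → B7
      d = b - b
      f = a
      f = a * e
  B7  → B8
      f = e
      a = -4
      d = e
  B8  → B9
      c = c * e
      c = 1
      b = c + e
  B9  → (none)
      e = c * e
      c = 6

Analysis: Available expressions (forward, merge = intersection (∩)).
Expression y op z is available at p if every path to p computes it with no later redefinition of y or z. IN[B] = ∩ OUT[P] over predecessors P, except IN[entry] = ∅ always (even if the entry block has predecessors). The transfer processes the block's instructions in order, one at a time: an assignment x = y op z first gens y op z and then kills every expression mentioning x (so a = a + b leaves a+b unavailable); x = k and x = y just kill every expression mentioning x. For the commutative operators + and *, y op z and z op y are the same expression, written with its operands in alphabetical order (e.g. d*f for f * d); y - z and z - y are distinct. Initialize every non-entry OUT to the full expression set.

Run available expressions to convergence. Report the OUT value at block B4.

Converged values:
  B0:  IN={}  OUT={}
  B1:  IN={}  OUT={}
  B2:  IN={}  OUT={}
  B3:  IN={}  OUT={a+e}
  B4:  IN={a+e}  OUT={a+e}
  B5:  IN={a+e}  OUT={}
  B6:  IN={}  OUT={a*e, b-b}
  B7:  IN={}  OUT={}
  B8:  IN={}  OUT={c+e}
  B9:  IN={c+e}  OUT={}

Merge at B4: IN[B4] = OUT[B3] = {a+e}
Applying B4's transfer function to that IN value gives OUT[B4] (row B4 above).

Answer: {a+e}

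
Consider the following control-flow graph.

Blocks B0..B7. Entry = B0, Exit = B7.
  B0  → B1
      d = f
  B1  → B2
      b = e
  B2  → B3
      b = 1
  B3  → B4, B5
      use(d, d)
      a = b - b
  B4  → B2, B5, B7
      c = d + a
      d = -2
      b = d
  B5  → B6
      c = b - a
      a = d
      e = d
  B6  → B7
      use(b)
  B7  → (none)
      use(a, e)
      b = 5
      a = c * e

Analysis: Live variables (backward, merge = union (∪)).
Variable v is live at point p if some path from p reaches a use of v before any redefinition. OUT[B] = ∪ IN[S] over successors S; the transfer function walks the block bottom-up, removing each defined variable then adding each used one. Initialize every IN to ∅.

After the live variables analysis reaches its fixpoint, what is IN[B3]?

Answer: {b, d, e}

Trace:
Fixpoint table:
  B0:   IN={e, f}   OUT={d, e}
  B1:   IN={d, e}   OUT={d, e}
  B2:   IN={d, e}   OUT={b, d, e}
  B3:   IN={b, d, e}   OUT={a, b, d, e}
  B4:   IN={a, d, e}   OUT={a, b, c, d, e}
  B5:   IN={a, b, d}   OUT={a, b, c, e}
  B6:   IN={a, b, c, e}   OUT={a, c, e}
  B7:   IN={a, c, e}   OUT={}

Merge at B3: OUT[B3] = IN[B4] ⊔ IN[B5] = {a, b, d, e}
Applying B3's transfer function to that OUT value gives IN[B3] (row B3 above).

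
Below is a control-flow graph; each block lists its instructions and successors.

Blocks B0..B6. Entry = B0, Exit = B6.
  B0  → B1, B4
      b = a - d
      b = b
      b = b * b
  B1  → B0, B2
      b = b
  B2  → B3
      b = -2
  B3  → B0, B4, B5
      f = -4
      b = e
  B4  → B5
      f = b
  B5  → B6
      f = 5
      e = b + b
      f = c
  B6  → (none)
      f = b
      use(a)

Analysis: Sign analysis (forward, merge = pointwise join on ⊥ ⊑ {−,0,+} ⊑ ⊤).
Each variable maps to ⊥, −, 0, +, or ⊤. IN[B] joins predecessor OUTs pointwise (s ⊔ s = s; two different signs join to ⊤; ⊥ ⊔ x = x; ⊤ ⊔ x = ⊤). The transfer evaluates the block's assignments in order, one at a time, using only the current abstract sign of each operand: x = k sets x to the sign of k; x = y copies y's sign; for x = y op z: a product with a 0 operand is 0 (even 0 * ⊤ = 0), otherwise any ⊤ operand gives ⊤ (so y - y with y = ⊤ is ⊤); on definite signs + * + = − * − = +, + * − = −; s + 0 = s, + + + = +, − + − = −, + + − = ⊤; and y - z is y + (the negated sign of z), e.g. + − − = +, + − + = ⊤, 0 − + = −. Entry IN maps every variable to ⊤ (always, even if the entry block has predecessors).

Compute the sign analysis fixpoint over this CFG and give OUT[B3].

Answer: {a: ⊤, b: ⊤, c: ⊤, d: ⊤, e: ⊤, f: -}

Trace:
Converged values:
  B0:  IN=(all ⊤)  OUT=(all ⊤)
  B1:  IN=(all ⊤)  OUT=(all ⊤)
  B2:  IN=(all ⊤)  OUT={b:-; rest ⊤}
  B3:  IN={b:-; rest ⊤}  OUT={f:-; rest ⊤}
  B4:  IN=(all ⊤)  OUT=(all ⊤)
  B5:  IN=(all ⊤)  OUT=(all ⊤)
  B6:  IN=(all ⊤)  OUT=(all ⊤)

Merge at B3: IN[B3] = OUT[B2] = {a: ⊤, b: -, c: ⊤, d: ⊤, e: ⊤, f: ⊤}
Applying B3's transfer function to that IN value gives OUT[B3] (row B3 above).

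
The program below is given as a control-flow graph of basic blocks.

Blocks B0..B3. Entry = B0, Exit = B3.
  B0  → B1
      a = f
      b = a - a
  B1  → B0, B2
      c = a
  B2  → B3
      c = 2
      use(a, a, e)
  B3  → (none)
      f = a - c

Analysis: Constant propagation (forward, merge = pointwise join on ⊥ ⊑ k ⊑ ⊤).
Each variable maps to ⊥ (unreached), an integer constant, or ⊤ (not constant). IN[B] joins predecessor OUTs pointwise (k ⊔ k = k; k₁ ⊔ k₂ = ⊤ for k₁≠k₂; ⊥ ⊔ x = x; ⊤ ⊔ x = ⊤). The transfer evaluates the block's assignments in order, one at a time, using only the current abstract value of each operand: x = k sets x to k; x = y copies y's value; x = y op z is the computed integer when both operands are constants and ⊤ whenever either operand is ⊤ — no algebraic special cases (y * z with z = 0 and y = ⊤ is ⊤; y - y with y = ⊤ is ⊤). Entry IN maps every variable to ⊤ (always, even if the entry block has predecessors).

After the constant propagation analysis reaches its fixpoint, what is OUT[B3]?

Answer: {a: ⊤, b: ⊤, c: 2, d: ⊤, e: ⊤, f: ⊤}

Derivation:
Converged values:
  B0: | IN=(all ⊤) | OUT=(all ⊤)
  B1: | IN=(all ⊤) | OUT=(all ⊤)
  B2: | IN=(all ⊤) | OUT={c:2; rest ⊤}
  B3: | IN={c:2; rest ⊤} | OUT={c:2; rest ⊤}

Merge at B3: IN[B3] = OUT[B2] = {a: ⊤, b: ⊤, c: 2, d: ⊤, e: ⊤, f: ⊤}
Applying B3's transfer function to that IN value gives OUT[B3] (row B3 above).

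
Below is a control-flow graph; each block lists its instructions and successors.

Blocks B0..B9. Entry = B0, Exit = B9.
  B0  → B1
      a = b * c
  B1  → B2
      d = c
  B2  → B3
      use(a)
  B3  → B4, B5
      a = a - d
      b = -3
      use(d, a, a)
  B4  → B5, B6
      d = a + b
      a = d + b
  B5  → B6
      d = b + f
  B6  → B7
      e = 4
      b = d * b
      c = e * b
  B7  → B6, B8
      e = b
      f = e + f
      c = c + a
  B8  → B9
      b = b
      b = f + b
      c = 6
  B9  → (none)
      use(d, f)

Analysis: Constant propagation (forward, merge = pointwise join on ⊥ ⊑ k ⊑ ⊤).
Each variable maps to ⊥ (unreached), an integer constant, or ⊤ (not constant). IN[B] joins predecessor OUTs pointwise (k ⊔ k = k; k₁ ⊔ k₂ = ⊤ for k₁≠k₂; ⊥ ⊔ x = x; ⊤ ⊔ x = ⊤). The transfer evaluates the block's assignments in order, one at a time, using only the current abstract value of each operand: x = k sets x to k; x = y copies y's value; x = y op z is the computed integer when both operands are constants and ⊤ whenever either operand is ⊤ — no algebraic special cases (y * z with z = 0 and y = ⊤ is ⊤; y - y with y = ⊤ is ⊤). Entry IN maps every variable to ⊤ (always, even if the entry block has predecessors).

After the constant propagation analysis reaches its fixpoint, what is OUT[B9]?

Answer: {a: ⊤, b: ⊤, c: 6, d: ⊤, e: ⊤, f: ⊤}

Derivation:
Per-block solution:
  B0:   IN=(all ⊤)   OUT=(all ⊤)
  B1:   IN=(all ⊤)   OUT=(all ⊤)
  B2:   IN=(all ⊤)   OUT=(all ⊤)
  B3:   IN=(all ⊤)   OUT={b:-3; rest ⊤}
  B4:   IN={b:-3; rest ⊤}   OUT={b:-3; rest ⊤}
  B5:   IN={b:-3; rest ⊤}   OUT={b:-3; rest ⊤}
  B6:   IN=(all ⊤)   OUT={e:4; rest ⊤}
  B7:   IN={e:4; rest ⊤}   OUT=(all ⊤)
  B8:   IN=(all ⊤)   OUT={c:6; rest ⊤}
  B9:   IN={c:6; rest ⊤}   OUT={c:6; rest ⊤}

Merge at B9: IN[B9] = OUT[B8] = {a: ⊤, b: ⊤, c: 6, d: ⊤, e: ⊤, f: ⊤}
Applying B9's transfer function to that IN value gives OUT[B9] (row B9 above).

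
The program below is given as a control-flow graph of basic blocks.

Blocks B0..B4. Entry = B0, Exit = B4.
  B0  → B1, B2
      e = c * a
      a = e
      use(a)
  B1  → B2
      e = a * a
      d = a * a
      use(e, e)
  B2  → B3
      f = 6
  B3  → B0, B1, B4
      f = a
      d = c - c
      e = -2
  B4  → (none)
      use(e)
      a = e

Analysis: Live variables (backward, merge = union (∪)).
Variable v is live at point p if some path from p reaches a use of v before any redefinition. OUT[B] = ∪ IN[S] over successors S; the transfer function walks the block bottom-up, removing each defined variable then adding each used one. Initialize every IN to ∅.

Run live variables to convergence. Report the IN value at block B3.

Answer: {a, c}

Working:
Converged values:
  B0: | IN={a, c} | OUT={a, c}
  B1: | IN={a, c} | OUT={a, c}
  B2: | IN={a, c} | OUT={a, c}
  B3: | IN={a, c} | OUT={a, c, e}
  B4: | IN={e} | OUT={}

Merge at B3: OUT[B3] = IN[B0] ⊔ IN[B1] ⊔ IN[B4] = {a, c, e}
Applying B3's transfer function to that OUT value gives IN[B3] (row B3 above).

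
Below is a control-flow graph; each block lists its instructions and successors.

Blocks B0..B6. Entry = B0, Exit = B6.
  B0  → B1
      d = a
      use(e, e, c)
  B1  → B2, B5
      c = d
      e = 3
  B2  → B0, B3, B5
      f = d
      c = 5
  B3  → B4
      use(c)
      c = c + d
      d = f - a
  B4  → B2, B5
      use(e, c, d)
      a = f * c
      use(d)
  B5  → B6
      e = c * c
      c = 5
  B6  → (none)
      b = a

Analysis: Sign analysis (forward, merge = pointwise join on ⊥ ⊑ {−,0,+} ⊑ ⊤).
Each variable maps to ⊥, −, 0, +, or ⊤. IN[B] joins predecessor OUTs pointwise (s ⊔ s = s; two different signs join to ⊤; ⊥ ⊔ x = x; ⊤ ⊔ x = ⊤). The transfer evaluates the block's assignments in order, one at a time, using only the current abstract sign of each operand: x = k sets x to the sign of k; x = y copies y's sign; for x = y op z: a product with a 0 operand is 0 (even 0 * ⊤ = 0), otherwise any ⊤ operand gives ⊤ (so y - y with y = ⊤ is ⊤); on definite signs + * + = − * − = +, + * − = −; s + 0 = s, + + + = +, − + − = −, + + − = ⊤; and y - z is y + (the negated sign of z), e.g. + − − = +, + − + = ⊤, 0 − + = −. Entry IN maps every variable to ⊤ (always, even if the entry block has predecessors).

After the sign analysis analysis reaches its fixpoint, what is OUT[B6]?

Answer: {a: ⊤, b: ⊤, c: +, d: ⊤, e: ⊤, f: ⊤}

Derivation:
Fixpoint table:
  B0:  IN=(all ⊤)  OUT=(all ⊤)
  B1:  IN=(all ⊤)  OUT={e:+; rest ⊤}
  B2:  IN={e:+; rest ⊤}  OUT={c:+, e:+; rest ⊤}
  B3:  IN={c:+, e:+; rest ⊤}  OUT={e:+; rest ⊤}
  B4:  IN={e:+; rest ⊤}  OUT={e:+; rest ⊤}
  B5:  IN={e:+; rest ⊤}  OUT={c:+; rest ⊤}
  B6:  IN={c:+; rest ⊤}  OUT={c:+; rest ⊤}

Merge at B6: IN[B6] = OUT[B5] = {a: ⊤, b: ⊤, c: +, d: ⊤, e: ⊤, f: ⊤}
Applying B6's transfer function to that IN value gives OUT[B6] (row B6 above).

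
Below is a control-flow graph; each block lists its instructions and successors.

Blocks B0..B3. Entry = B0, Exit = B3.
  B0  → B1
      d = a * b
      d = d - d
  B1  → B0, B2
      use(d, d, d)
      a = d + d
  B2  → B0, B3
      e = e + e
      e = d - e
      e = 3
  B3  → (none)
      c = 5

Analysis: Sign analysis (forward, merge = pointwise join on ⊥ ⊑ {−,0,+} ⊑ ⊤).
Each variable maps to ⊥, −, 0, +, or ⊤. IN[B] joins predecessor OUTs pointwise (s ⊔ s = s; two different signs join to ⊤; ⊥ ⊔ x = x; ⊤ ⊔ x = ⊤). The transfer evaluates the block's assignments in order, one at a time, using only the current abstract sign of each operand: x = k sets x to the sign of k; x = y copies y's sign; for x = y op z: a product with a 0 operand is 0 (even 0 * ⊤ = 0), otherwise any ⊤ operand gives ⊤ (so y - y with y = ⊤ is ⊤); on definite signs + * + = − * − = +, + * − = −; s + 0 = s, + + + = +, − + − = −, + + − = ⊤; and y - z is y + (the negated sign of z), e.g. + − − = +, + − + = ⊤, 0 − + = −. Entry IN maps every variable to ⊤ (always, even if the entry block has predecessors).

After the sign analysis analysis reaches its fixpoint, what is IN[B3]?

Per-block solution:
  B0: | IN=(all ⊤) | OUT=(all ⊤)
  B1: | IN=(all ⊤) | OUT=(all ⊤)
  B2: | IN=(all ⊤) | OUT={e:+; rest ⊤}
  B3: | IN={e:+; rest ⊤} | OUT={c:+, e:+; rest ⊤}

Merge at B3: IN[B3] = OUT[B2] = {a: ⊤, b: ⊤, c: ⊤, d: ⊤, e: +, f: ⊤}

Answer: {a: ⊤, b: ⊤, c: ⊤, d: ⊤, e: +, f: ⊤}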